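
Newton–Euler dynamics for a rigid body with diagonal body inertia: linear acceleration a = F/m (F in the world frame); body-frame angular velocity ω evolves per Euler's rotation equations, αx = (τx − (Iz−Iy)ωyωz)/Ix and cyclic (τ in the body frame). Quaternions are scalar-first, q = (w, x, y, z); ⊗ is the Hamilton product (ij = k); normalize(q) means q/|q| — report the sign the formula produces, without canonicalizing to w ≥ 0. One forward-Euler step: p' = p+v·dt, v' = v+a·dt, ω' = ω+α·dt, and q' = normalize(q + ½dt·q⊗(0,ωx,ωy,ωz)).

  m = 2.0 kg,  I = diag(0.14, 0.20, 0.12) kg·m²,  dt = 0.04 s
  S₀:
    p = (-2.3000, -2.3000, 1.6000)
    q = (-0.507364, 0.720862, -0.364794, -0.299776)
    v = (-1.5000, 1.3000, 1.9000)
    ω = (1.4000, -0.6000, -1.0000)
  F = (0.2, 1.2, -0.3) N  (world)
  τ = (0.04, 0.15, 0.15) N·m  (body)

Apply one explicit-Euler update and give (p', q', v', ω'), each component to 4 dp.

(τ − ω×Iω)/I = (0.6286, 0.8900, 1.6700)
new body rate ω' = (1.4251, -0.5644, -0.9332)
q⊗(0,ω) = (-1.5278592, -0.5253812, 0.6055940, 0.5855584)
q' = normalize(q + ½dt·q⊗(0,ω)) = (-0.5376, 0.7099, -0.3524, -0.2879)
a = (0.1000, 0.6000, -0.1500)
new position p' = (-2.3600, -2.2480, 1.6760)
v + (F/m)dt = (-1.4960, 1.3240, 1.8940)

p' = (-2.3600, -2.2480, 1.6760)
q' = (-0.5376, 0.7099, -0.3524, -0.2879)
v' = (-1.4960, 1.3240, 1.8940)
ω' = (1.4251, -0.5644, -0.9332)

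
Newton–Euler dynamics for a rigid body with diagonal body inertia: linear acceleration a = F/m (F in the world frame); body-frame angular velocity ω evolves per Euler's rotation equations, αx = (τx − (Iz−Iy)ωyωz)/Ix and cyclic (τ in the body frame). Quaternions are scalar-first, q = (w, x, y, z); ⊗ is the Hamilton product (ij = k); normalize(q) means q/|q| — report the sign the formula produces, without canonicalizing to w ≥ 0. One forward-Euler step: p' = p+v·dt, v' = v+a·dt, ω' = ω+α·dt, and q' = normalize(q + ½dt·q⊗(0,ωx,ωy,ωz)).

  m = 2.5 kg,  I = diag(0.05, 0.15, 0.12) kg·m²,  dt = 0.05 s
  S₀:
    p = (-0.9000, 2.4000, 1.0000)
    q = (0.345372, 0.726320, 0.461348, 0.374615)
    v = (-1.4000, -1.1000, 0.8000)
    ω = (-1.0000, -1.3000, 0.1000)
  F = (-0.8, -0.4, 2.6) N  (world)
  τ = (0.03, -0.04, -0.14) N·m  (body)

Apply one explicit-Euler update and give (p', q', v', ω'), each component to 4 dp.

p' = (-0.9700, 2.3450, 1.0400)
q' = (0.3773, 0.7304, 0.4386, 0.3631)
v' = (-1.4160, -1.1080, 0.8520)
ω' = (-0.9739, -1.3157, -0.0125)

ω×(Iω) gyroscopic = (0.0039, 0.0070, 0.1300)
α = I⁻¹(τ − ω×Iω) = (0.5220, -0.3133, -2.2500)
new body rate ω' = (-0.9739, -1.3157, -0.0125)
2q̇ = q⊗(0,ω) = (1.2886109, 0.1877623, -0.8962306, -0.4483308)
q' = normalize(q + ½dt·q⊗(0,ω)) = (0.3773, 0.7304, 0.4386, 0.3631)
linear accel F/m = (-0.3200, -0.1600, 1.0400)
p + v·dt = (-0.9700, 2.3450, 1.0400)
v + (F/m)dt = (-1.4160, -1.1080, 0.8520)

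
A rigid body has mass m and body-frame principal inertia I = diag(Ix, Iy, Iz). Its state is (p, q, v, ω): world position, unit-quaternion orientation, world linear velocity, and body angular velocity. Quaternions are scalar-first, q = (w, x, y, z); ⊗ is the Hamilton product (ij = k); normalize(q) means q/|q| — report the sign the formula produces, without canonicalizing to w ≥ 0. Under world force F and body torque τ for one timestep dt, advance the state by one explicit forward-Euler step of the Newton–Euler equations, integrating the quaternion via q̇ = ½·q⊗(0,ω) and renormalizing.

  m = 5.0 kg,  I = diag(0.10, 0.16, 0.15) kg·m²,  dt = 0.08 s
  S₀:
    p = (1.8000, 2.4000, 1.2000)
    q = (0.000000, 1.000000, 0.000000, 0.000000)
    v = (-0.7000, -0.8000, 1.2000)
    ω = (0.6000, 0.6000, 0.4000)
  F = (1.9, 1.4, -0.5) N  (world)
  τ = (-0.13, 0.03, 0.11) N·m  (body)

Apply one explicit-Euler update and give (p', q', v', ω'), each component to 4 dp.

p' = (1.7440, 2.3360, 1.2960)
q' = (-0.0240, 0.9993, -0.0160, 0.0240)
v' = (-0.6696, -0.7776, 1.1920)
ω' = (0.4979, 0.6210, 0.4471)

ω×(Iω) gyroscopic = (-0.0024, -0.0120, 0.0216)
angular accel α = (-1.2760, 0.2625, 0.5893)
ω' = ω + α·dt = (0.4979, 0.6210, 0.4471)
Hamilton product q⊗(0,ω) = (-0.6000000, 0.0000000, -0.4000000, 0.6000000)
updated quaternion q' = (-0.0240, 0.9993, -0.0160, 0.0240)
p' = p + v·dt = (1.7440, 2.3360, 1.2960)
v + (F/m)dt = (-0.6696, -0.7776, 1.1920)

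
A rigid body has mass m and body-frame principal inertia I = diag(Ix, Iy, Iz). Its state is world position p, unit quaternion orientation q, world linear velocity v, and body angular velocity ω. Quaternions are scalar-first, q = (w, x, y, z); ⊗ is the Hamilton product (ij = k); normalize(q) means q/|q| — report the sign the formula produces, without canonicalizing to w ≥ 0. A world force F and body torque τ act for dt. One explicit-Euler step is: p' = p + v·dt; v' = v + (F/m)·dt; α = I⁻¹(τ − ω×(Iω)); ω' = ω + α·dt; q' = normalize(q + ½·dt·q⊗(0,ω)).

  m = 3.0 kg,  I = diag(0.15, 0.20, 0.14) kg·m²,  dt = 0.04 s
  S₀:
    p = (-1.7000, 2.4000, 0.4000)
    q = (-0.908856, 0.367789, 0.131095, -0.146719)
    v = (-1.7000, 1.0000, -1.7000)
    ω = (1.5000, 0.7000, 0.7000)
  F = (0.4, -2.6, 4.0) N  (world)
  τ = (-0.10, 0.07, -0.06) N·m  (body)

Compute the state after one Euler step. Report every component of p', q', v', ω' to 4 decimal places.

a = F/m = (0.1333, -0.8667, 1.3333)
p + v·dt = (-1.7680, 2.4400, 0.3320)
v' = v + a·dt = (-1.6947, 0.9653, -1.6467)
precession coupling ω×(Iω) = (-0.0294, 0.0105, 0.0525)
angular accel α = (-0.4707, 0.2975, -0.8036)
ω' = ω + α·dt = (1.4812, 0.7119, 0.6679)
q⊗(0,ω) = (-0.5407467, -1.1688142, -1.1137300, -0.5753894)
updated quaternion q' = (-0.9191, 0.3442, 0.1088, -0.1581)

p' = (-1.7680, 2.4400, 0.3320)
q' = (-0.9191, 0.3442, 0.1088, -0.1581)
v' = (-1.6947, 0.9653, -1.6467)
ω' = (1.4812, 0.7119, 0.6679)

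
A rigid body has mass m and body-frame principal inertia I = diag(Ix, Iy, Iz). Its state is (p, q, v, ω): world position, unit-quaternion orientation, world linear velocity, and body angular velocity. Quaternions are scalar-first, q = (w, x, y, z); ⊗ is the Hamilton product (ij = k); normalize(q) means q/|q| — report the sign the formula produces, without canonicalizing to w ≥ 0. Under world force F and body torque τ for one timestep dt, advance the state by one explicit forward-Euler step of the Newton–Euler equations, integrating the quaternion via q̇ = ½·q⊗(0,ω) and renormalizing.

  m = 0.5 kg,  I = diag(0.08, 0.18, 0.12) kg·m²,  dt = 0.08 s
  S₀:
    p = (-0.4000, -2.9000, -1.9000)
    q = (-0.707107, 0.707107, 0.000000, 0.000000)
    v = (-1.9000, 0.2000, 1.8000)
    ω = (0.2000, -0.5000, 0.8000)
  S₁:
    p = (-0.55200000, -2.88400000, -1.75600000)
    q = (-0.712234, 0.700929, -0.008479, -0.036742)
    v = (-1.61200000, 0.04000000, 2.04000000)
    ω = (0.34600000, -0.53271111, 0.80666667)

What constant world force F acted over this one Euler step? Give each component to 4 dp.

F = (1.8000, -1.0000, 1.5000)

v₁ − v₀ = (0.28800000, -0.16000000, 0.24000000)
applied force F = (1.8000, -1.0000, 1.5000)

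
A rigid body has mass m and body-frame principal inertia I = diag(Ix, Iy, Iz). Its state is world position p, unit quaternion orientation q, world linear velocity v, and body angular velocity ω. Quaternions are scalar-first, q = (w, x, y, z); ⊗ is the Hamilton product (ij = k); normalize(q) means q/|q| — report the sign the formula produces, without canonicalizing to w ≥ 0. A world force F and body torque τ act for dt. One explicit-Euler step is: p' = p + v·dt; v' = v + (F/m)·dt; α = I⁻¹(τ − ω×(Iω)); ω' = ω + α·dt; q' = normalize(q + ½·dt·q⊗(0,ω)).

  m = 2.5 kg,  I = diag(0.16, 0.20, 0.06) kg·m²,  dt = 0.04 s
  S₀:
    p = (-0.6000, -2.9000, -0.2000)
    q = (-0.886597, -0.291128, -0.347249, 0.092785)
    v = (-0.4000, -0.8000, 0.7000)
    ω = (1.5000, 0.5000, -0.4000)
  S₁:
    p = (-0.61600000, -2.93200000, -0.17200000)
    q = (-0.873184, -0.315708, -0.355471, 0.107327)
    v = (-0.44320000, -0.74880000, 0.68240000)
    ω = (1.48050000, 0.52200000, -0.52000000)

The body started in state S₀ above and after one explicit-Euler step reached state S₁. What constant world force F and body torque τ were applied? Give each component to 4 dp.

F = (-2.7000, 3.2000, -1.1000)
τ = (-0.0500, 0.0500, -0.1500)

Δv = v₁−v₀ = (-0.04320000, 0.05120000, -0.01760000)
F = m·Δv/dt = (-2.7000, 3.2000, -1.1000)
Δω = ω₁−ω₀ = (-0.01950000, 0.02200000, -0.12000000)
gyro term ω₀×Iω₀ = (0.0280, -0.0600, 0.0300)
I·α + gyro = (-0.0500, 0.0500, -0.1500)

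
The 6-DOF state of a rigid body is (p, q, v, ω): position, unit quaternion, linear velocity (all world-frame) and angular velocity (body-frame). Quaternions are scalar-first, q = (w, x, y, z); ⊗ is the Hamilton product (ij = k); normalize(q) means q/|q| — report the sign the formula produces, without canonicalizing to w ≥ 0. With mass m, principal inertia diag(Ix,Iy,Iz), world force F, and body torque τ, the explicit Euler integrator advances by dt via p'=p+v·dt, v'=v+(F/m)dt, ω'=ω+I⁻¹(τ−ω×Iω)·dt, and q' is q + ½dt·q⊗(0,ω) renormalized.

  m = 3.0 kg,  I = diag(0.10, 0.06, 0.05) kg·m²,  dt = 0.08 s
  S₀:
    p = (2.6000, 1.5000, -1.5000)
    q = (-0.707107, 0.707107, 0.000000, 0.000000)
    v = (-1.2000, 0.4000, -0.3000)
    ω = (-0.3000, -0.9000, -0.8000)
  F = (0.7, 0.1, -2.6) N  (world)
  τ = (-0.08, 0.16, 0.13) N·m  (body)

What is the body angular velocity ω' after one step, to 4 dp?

ω' = (-0.3582, -0.7027, -0.5747)

α = I⁻¹(τ − ω×Iω) = (-0.7280, 2.4667, 2.8160)
new body rate ω' = (-0.3582, -0.7027, -0.5747)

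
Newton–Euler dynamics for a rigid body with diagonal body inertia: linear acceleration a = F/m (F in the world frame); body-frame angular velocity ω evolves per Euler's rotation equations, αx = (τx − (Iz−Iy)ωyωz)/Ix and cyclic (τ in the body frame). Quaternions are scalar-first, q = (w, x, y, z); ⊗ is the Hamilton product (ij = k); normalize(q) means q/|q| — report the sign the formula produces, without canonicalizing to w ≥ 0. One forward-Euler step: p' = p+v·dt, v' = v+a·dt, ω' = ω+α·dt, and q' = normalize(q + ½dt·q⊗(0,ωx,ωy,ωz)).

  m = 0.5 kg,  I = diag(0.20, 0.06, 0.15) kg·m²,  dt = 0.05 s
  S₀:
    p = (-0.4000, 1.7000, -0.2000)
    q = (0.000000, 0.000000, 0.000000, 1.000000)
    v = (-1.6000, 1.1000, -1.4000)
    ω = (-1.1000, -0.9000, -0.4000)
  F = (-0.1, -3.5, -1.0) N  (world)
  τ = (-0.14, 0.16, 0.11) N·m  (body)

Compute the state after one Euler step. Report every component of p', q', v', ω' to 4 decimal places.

new position p' = (-0.4800, 1.7550, -0.2700)
v' = v + a·dt = (-1.6100, 0.7500, -1.5000)
gyro term ω×Iω = (0.0324, 0.0220, -0.1386)
α = I⁻¹(τ − ω×Iω) = (-0.8620, 2.3000, 1.6573)
ω' = ω + α·dt = (-1.1431, -0.7850, -0.3171)
q⊗(0,ω) = (0.4000000, 0.9000000, -1.1000000, 0.0000000)
q + ½dt·q⊗(0,ω), renormalized = (0.0100, 0.0225, -0.0275, 0.9993)

p' = (-0.4800, 1.7550, -0.2700)
q' = (0.0100, 0.0225, -0.0275, 0.9993)
v' = (-1.6100, 0.7500, -1.5000)
ω' = (-1.1431, -0.7850, -0.3171)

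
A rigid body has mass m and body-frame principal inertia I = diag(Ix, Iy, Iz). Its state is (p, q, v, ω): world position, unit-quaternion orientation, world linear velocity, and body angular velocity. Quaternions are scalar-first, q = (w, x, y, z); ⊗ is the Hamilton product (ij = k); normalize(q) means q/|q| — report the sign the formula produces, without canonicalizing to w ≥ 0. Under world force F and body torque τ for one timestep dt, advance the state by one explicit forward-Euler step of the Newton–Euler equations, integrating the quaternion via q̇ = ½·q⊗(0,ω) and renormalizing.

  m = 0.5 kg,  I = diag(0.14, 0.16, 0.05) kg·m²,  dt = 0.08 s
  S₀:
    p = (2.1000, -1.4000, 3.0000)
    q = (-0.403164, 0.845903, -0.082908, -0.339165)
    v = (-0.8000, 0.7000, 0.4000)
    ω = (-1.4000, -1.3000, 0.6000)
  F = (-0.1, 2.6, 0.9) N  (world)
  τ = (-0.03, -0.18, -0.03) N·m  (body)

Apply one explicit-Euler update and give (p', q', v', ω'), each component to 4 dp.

angular accel α = (-0.8271, -0.6525, -1.3280)
ω' = ω + α·dt = (-1.4662, -1.3522, 0.4938)
q⊗(0,ω) = (1.2799828, 0.0737703, 0.4914024, -1.4576435)
q' = normalize(q + ½dt·q⊗(0,ω)) = (-0.3508, 0.8461, -0.0630, -0.3962)
p + v·dt = (2.0360, -1.3440, 3.0320)
v' = v + a·dt = (-0.8160, 1.1160, 0.5440)

p' = (2.0360, -1.3440, 3.0320)
q' = (-0.3508, 0.8461, -0.0630, -0.3962)
v' = (-0.8160, 1.1160, 0.5440)
ω' = (-1.4662, -1.3522, 0.4938)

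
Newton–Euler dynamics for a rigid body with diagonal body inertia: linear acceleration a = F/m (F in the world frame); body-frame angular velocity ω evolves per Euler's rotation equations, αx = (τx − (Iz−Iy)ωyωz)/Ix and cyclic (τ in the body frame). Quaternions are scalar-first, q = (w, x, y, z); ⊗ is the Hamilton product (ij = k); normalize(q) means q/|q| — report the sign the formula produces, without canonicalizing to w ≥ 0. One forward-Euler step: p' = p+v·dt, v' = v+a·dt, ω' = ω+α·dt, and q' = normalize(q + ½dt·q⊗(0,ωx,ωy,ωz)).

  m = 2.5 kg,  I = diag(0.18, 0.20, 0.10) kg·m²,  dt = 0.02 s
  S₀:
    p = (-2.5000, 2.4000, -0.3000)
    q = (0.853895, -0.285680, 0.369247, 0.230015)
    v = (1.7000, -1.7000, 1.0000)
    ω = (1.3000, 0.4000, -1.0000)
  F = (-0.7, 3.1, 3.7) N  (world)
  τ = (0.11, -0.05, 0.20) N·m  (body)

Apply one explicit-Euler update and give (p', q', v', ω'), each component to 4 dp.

a = F/m = (-0.2800, 1.2400, 1.4800)
new position p' = (-2.4660, 2.3660, -0.2800)
new velocity v' = (1.6944, -1.6752, 1.0296)
α = I⁻¹(τ − ω×Iω) = (0.3889, 0.2700, 1.8960)
new body rate ω' = (1.3078, 0.4054, -0.9621)
q⊗(0,ω) = (0.4537002, 0.6488105, 0.3548975, -1.4481881)
q + ½dt·q⊗(0,ω), renormalized = (0.8583, -0.2792, 0.3727, 0.2155)

p' = (-2.4660, 2.3660, -0.2800)
q' = (0.8583, -0.2792, 0.3727, 0.2155)
v' = (1.6944, -1.6752, 1.0296)
ω' = (1.3078, 0.4054, -0.9621)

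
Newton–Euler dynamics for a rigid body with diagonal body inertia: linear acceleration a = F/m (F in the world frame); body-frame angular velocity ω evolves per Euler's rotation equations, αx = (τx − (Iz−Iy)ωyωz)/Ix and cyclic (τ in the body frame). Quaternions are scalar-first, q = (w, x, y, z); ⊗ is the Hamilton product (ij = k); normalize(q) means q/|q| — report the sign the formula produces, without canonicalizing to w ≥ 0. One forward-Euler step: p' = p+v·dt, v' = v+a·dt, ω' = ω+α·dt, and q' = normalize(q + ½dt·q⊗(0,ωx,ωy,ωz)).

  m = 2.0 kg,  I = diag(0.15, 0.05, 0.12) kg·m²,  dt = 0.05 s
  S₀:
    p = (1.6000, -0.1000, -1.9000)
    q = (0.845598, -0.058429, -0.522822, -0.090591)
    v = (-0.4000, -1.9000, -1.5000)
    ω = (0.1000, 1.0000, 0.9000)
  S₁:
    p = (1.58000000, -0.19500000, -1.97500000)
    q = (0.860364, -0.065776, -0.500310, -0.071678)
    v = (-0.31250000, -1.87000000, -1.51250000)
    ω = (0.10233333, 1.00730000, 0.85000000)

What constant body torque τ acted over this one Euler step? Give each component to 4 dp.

τ = (0.0700, 0.0100, -0.1300)

Δω = ω₁−ω₀ = (0.00233333, 0.00730000, -0.05000000)
τ = I·(Δω/dt) + ω₀×(Iω₀) = (0.0700, 0.0100, -0.1300)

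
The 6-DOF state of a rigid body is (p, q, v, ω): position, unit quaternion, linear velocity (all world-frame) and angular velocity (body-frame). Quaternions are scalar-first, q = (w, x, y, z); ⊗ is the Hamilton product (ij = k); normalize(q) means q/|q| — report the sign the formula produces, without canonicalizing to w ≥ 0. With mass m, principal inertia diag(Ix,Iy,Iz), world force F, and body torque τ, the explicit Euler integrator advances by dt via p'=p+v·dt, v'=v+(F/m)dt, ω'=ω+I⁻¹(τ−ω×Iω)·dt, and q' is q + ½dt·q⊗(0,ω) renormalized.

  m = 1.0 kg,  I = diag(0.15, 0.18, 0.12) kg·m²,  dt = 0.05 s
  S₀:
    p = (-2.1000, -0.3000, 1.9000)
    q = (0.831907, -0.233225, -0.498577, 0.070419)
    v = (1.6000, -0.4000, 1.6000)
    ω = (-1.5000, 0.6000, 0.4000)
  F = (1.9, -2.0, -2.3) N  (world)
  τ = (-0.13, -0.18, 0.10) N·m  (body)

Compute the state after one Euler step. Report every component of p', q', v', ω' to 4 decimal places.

p' = (-2.0200, -0.3200, 1.9800)
q' = (0.8292, -0.2702, -0.4860, 0.0565)
v' = (1.6950, -0.5000, 1.4850)
ω' = (-1.5385, 0.5550, 0.4529)

gyro term ω×Iω = (-0.0144, -0.0180, -0.0270)
angular accel α = (-0.7707, -0.9000, 1.0583)
ω + α·dt = (-1.5385, 0.5550, 0.4529)
Hamilton product q⊗(0,ω) = (-0.0788589, -1.4895427, 0.4868057, -0.5550377)
q + ½dt·q⊗(0,ω), renormalized = (0.8292, -0.2702, -0.4860, 0.0565)
a = (1.9000, -2.0000, -2.3000)
new position p' = (-2.0200, -0.3200, 1.9800)
v' = v + a·dt = (1.6950, -0.5000, 1.4850)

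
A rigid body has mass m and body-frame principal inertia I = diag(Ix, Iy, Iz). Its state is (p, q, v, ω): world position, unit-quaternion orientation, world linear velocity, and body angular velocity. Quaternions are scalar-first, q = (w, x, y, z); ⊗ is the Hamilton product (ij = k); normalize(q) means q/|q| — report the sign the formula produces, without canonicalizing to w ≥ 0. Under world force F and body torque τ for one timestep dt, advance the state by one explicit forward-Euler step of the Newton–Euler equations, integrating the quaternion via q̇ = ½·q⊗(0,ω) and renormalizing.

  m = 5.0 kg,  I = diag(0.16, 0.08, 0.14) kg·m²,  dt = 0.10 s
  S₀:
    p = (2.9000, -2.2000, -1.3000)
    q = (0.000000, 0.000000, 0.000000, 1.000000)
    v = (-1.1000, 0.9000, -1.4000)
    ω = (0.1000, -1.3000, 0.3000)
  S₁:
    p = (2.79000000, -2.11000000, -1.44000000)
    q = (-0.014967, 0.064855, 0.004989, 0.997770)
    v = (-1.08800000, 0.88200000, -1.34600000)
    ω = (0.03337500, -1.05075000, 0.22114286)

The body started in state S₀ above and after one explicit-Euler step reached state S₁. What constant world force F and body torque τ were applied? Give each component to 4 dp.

Δω = ω₁−ω₀ = (-0.06662500, 0.24925000, -0.07885714)
gyro term ω₀×Iω₀ = (-0.0234, 0.0006, 0.0104)
I·α + gyro = (-0.1300, 0.2000, -0.1000)
velocity change Δv = (0.01200000, -0.01800000, 0.05400000)
m·(v₁−v₀)/dt = (0.6000, -0.9000, 2.7000)

F = (0.6000, -0.9000, 2.7000)
τ = (-0.1300, 0.2000, -0.1000)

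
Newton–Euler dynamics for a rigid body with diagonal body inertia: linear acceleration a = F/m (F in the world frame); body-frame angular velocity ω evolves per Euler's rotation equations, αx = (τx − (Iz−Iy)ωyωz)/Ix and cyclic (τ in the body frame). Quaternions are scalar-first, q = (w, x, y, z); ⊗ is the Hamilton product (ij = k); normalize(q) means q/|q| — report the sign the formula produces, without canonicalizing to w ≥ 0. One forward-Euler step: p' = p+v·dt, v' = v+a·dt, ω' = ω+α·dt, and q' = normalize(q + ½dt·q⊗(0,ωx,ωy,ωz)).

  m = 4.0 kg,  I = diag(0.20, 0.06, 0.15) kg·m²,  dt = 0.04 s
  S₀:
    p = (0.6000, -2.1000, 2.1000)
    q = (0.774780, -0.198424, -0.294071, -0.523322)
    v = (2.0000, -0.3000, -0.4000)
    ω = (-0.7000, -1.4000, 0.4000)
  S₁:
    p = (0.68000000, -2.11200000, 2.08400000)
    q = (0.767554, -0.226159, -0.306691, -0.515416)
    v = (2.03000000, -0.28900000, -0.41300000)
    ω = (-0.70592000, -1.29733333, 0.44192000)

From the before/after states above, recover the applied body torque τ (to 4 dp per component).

τ = (-0.0800, 0.1400, 0.0200)

Δω = ω₁−ω₀ = (-0.00592000, 0.10266667, 0.04192000)
gyro term ω₀×Iω₀ = (-0.0504, -0.0140, -0.1372)
I·α + gyro = (-0.0800, 0.1400, 0.0200)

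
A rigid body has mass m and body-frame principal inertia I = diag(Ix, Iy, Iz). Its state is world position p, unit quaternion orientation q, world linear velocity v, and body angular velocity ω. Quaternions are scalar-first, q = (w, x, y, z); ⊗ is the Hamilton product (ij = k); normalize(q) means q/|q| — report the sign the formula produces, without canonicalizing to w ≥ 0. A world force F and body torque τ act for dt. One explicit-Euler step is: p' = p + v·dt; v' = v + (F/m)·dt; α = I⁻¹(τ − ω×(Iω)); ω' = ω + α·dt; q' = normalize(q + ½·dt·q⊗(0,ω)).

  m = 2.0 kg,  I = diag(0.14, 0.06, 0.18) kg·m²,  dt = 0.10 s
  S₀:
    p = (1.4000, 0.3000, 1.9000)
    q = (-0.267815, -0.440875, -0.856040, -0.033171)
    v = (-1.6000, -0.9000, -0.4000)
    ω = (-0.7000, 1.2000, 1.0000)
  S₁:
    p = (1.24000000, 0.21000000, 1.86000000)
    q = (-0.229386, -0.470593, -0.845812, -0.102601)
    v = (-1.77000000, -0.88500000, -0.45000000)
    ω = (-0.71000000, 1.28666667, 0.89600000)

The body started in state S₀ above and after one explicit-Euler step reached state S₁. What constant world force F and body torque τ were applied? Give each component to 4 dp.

F = (-3.4000, 0.3000, -1.0000)
τ = (0.1300, 0.0800, -0.1200)

Δω = ω₁−ω₀ = (-0.01000000, 0.08666667, -0.10400000)
τ = I·(Δω/dt) + ω₀×(Iω₀) = (0.1300, 0.0800, -0.1200)
velocity change Δv = (-0.17000000, 0.01500000, -0.05000000)
m·(v₁−v₀)/dt = (-3.4000, 0.3000, -1.0000)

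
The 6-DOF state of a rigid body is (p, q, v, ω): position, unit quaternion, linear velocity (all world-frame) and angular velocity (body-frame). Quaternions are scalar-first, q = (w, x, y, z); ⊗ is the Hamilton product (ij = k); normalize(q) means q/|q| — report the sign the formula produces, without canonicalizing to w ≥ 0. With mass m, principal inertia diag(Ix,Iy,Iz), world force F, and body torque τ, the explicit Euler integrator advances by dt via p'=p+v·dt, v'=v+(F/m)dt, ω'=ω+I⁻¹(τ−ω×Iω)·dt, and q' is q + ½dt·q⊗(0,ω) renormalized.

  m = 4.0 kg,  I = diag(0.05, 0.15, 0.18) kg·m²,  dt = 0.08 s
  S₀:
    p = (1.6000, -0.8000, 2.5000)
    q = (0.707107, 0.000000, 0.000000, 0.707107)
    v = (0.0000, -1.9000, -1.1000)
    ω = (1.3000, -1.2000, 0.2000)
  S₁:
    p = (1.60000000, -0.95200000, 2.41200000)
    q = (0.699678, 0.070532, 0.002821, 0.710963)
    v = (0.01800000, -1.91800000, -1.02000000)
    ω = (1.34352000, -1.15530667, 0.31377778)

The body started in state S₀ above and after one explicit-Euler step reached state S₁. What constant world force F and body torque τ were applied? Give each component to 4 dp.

v₁ − v₀ = (0.01800000, -0.01800000, 0.08000000)
F = m·Δv/dt = (0.9000, -0.9000, 4.0000)
ω₁ − ω₀ = (0.04352000, 0.04469333, 0.11377778)
gyro term ω₀×Iω₀ = (-0.0072, -0.0338, -0.1560)
τ = I·(Δω/dt) + ω₀×(Iω₀) = (0.0200, 0.0500, 0.1000)

F = (0.9000, -0.9000, 4.0000)
τ = (0.0200, 0.0500, 0.1000)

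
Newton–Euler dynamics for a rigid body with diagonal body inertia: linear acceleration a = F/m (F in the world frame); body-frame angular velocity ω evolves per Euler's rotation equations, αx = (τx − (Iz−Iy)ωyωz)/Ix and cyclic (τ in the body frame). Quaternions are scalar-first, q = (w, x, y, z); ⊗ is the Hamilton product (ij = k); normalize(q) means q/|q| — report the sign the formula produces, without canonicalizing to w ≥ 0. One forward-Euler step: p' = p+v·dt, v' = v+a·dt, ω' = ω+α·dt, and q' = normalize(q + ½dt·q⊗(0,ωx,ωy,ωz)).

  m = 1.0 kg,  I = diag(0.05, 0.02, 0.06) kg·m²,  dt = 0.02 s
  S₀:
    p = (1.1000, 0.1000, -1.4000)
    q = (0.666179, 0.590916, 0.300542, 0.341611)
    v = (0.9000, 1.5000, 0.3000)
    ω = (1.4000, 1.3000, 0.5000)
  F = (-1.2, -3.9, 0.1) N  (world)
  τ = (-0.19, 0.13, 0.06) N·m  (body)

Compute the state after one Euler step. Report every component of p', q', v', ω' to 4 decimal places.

precession coupling ω×(Iω) = (0.0260, -0.0070, -0.0546)
(τ − ω×Iω)/I = (-4.3200, 6.8500, 1.9100)
ω' = ω + α·dt = (1.3136, 1.4370, 0.5382)
q⊗(0,ω) = (-1.3887925, 0.6388273, 1.0488301, 0.6805215)
updated quaternion q' = (0.6522, 0.5972, 0.3110, 0.3483)
linear accel F/m = (-1.2000, -3.9000, 0.1000)
p' = p + v·dt = (1.1180, 0.1300, -1.3940)
v' = v + a·dt = (0.8760, 1.4220, 0.3020)

p' = (1.1180, 0.1300, -1.3940)
q' = (0.6522, 0.5972, 0.3110, 0.3483)
v' = (0.8760, 1.4220, 0.3020)
ω' = (1.3136, 1.4370, 0.5382)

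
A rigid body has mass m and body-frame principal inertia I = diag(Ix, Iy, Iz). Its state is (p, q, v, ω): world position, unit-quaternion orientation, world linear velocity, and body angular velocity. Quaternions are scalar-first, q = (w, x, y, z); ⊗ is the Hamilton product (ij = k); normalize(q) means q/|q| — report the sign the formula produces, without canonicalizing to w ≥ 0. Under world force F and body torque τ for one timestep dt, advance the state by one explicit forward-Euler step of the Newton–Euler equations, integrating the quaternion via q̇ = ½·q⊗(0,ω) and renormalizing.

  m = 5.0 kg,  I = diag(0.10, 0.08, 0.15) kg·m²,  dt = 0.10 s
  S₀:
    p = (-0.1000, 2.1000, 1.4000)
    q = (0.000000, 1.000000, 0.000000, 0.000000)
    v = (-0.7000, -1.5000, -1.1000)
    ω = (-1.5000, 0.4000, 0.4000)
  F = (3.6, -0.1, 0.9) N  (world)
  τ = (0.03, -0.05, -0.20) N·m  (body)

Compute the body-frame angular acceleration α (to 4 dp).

α = (0.1880, -1.0000, -1.4133)

ω×(Iω) gyroscopic = (0.0112, 0.0300, 0.0120)
(τ − ω×Iω)/I = (0.1880, -1.0000, -1.4133)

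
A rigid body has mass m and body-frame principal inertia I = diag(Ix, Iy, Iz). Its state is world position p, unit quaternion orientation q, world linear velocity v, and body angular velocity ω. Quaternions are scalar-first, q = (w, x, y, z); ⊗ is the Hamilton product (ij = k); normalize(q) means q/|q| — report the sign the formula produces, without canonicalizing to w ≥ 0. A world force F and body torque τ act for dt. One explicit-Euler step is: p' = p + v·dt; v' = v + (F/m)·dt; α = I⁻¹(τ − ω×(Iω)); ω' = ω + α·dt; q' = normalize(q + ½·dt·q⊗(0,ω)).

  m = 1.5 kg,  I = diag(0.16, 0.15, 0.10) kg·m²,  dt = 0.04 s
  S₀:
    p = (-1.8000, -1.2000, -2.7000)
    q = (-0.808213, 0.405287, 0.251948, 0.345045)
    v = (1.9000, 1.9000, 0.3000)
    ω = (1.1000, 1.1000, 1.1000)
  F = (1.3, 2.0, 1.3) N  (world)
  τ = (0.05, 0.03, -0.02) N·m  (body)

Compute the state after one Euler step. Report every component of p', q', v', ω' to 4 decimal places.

p' = (-1.7240, -1.1240, -2.6880)
q' = (-0.8297, 0.3852, 0.2327, 0.3304)
v' = (1.9347, 1.9533, 0.3347)
ω' = (1.1276, 1.0886, 1.0968)

α = I⁻¹(τ − ω×Iω) = (0.6906, -0.2840, -0.0790)
ω + α·dt = (1.1276, 1.0886, 1.0968)
q⊗(0,ω) = (-1.1025080, -0.9914410, -0.9553005, -0.7203614)
updated quaternion q' = (-0.8297, 0.3852, 0.2327, 0.3304)
p + v·dt = (-1.7240, -1.1240, -2.6880)
v' = v + a·dt = (1.9347, 1.9533, 0.3347)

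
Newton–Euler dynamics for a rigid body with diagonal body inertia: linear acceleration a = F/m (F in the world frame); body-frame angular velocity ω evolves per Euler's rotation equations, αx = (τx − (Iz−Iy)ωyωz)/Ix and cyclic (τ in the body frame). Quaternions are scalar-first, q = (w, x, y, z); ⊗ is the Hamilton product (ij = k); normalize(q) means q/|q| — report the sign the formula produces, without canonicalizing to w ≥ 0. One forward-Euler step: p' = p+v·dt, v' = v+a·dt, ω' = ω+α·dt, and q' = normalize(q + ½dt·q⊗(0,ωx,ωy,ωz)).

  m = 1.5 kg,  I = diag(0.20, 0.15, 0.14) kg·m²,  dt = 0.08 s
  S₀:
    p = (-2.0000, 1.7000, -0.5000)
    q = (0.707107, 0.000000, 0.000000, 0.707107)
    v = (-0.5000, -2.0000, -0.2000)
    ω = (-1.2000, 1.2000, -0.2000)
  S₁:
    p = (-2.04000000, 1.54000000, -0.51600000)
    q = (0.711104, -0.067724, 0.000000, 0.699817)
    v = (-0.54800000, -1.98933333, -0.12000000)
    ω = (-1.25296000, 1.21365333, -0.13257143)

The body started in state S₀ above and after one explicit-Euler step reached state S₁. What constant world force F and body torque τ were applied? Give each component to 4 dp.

F = (-0.9000, 0.2000, 1.5000)
τ = (-0.1300, 0.0400, 0.1900)

v₁ − v₀ = (-0.04800000, 0.01066667, 0.08000000)
applied force F = (-0.9000, 0.2000, 1.5000)
Δω = ω₁−ω₀ = (-0.05296000, 0.01365333, 0.06742857)
I·α + gyro = (-0.1300, 0.0400, 0.1900)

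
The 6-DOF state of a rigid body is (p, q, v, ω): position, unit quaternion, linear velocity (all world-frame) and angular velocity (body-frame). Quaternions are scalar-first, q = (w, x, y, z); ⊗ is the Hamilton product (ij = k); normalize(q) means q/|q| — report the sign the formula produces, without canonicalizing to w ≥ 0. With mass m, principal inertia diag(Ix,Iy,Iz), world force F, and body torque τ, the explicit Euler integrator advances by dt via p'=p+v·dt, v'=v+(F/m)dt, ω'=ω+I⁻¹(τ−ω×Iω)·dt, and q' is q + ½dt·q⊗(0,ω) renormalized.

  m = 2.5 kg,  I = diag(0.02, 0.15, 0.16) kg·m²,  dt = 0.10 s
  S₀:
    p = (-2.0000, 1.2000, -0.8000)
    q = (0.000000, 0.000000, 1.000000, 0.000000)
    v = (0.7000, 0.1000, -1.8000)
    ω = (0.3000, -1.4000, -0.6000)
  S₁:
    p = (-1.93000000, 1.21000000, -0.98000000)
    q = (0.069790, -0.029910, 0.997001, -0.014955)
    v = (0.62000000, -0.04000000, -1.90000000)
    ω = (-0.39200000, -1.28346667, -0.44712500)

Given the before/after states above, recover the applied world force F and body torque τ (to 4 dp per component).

velocity change Δv = (-0.08000000, -0.14000000, -0.10000000)
applied force F = (-2.0000, -3.5000, -2.5000)
ω₁ − ω₀ = (-0.69200000, 0.11653333, 0.15287500)
applied torque τ = (-0.1300, 0.2000, 0.1900)

F = (-2.0000, -3.5000, -2.5000)
τ = (-0.1300, 0.2000, 0.1900)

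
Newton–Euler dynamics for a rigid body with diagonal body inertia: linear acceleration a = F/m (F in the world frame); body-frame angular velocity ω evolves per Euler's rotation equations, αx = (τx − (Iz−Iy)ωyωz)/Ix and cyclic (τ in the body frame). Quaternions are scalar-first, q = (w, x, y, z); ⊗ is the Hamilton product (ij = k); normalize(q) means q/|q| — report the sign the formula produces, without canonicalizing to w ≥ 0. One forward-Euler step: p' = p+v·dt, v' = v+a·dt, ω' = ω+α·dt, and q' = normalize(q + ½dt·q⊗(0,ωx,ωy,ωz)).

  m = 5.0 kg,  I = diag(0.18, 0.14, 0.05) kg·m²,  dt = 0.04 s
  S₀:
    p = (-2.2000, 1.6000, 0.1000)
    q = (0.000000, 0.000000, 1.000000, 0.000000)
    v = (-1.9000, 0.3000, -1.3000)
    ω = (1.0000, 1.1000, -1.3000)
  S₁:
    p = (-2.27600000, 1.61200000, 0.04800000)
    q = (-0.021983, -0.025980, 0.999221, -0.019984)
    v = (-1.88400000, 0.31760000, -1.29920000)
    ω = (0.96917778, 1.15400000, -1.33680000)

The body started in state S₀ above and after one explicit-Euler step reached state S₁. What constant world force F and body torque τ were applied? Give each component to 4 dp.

ω₁ − ω₀ = (-0.03082222, 0.05400000, -0.03680000)
τ = I·(Δω/dt) + ω₀×(Iω₀) = (-0.0100, 0.0200, -0.0900)
Δv = v₁−v₀ = (0.01600000, 0.01760000, 0.00080000)
applied force F = (2.0000, 2.2000, 0.1000)

F = (2.0000, 2.2000, 0.1000)
τ = (-0.0100, 0.0200, -0.0900)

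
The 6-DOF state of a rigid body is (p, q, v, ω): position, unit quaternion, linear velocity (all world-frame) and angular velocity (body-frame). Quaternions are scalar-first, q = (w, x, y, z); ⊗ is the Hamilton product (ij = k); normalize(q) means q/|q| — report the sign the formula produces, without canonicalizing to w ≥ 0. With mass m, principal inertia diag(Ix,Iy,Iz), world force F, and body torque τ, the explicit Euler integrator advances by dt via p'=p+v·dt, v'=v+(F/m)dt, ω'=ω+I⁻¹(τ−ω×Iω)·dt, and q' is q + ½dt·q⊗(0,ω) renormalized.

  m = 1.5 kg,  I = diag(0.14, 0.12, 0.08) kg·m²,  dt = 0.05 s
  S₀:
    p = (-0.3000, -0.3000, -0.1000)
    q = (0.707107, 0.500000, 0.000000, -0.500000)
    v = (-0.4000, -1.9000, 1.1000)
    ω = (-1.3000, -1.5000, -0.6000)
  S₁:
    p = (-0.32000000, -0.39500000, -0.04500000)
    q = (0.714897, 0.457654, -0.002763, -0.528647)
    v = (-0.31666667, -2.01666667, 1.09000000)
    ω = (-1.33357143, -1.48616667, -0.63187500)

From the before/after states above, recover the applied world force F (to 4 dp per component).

v₁ − v₀ = (0.08333333, -0.11666667, -0.01000000)
applied force F = (2.5000, -3.5000, -0.3000)

F = (2.5000, -3.5000, -0.3000)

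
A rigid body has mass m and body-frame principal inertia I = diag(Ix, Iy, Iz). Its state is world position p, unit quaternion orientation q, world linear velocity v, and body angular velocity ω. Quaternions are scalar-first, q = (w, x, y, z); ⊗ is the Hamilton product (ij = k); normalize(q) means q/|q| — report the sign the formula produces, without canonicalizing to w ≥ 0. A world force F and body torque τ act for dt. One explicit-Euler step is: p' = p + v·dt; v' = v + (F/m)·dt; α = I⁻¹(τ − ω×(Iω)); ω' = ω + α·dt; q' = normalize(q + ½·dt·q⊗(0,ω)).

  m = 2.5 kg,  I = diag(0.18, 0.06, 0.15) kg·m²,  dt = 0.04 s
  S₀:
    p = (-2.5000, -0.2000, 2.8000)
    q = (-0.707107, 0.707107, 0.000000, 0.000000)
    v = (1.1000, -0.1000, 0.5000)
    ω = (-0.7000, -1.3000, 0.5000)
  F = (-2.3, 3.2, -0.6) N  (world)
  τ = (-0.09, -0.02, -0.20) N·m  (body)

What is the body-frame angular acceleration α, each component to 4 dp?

precession coupling ω×(Iω) = (-0.0585, -0.0105, -0.1092)
(τ − ω×Iω)/I = (-0.1750, -0.1583, -0.6053)

α = (-0.1750, -0.1583, -0.6053)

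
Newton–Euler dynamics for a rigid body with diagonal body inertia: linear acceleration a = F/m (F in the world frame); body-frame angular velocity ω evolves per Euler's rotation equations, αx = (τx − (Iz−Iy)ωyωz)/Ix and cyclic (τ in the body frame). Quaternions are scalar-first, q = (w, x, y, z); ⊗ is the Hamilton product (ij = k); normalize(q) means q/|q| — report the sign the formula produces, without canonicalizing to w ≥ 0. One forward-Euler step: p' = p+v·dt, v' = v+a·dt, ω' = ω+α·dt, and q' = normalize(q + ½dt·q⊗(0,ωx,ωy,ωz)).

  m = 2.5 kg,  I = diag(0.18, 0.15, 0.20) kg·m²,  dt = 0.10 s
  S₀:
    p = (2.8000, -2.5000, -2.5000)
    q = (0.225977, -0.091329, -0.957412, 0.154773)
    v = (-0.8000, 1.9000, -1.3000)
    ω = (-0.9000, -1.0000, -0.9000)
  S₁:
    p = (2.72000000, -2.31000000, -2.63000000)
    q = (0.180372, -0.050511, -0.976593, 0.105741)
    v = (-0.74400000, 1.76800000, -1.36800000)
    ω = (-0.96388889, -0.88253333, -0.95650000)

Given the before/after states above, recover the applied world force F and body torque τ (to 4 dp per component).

F = (1.4000, -3.3000, -1.7000)
τ = (-0.0700, 0.1600, -0.1400)

velocity change Δv = (0.05600000, -0.13200000, -0.06800000)
applied force F = (1.4000, -3.3000, -1.7000)
ω₁ − ω₀ = (-0.06388889, 0.11746667, -0.05650000)
gyro term ω₀×Iω₀ = (0.0450, -0.0162, -0.0270)
applied torque τ = (-0.0700, 0.1600, -0.1400)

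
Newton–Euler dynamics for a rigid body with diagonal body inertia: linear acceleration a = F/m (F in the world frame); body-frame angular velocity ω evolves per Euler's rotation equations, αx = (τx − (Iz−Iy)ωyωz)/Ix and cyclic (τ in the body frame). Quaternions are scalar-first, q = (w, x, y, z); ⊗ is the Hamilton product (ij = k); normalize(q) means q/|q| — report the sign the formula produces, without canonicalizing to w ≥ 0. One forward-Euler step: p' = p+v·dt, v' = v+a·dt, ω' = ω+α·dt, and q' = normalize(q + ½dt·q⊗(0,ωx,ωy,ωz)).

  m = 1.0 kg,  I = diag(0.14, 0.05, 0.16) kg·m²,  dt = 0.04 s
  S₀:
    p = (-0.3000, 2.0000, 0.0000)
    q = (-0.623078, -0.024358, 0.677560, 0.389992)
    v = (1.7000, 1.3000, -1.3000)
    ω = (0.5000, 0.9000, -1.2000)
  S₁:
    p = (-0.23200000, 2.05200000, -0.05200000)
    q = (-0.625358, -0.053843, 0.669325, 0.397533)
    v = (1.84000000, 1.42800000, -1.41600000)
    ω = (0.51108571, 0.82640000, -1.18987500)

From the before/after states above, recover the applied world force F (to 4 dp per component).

velocity change Δv = (0.14000000, 0.12800000, -0.11600000)
m·(v₁−v₀)/dt = (3.5000, 3.2000, -2.9000)

F = (3.5000, 3.2000, -2.9000)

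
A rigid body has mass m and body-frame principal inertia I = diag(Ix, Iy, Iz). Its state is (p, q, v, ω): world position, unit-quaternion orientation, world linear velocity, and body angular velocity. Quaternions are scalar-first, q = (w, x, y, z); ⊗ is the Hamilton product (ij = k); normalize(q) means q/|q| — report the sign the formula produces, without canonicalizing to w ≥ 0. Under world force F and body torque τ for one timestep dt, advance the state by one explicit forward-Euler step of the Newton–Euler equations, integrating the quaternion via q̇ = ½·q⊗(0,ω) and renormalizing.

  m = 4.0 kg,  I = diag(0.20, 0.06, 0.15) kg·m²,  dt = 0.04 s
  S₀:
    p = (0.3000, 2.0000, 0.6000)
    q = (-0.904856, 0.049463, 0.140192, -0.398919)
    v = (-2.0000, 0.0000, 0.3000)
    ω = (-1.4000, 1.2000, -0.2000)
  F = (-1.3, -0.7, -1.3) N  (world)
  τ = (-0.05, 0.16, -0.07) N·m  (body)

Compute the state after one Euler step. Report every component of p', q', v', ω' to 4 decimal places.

p' = (0.2200, 2.0000, 0.6120)
q' = (-0.9078, 0.0838, 0.1298, -0.3899)
v' = (-2.0130, -0.0070, 0.2870)
ω' = (-1.4057, 1.2973, -0.2814)

p + v·dt = (0.2200, 2.0000, 0.6120)
new velocity v' = (-2.0130, -0.0070, 0.2870)
precession coupling ω×(Iω) = (-0.0216, 0.0140, 0.2352)
α = I⁻¹(τ − ω×Iω) = (-0.1420, 2.4333, -2.0347)
new body rate ω' = (-1.4057, 1.2973, -0.2814)
q⊗(0,ω) = (-0.1787660, 1.7174628, -0.5174480, 0.4365956)
q + ½dt·q⊗(0,ω), renormalized = (-0.9078, 0.0838, 0.1298, -0.3899)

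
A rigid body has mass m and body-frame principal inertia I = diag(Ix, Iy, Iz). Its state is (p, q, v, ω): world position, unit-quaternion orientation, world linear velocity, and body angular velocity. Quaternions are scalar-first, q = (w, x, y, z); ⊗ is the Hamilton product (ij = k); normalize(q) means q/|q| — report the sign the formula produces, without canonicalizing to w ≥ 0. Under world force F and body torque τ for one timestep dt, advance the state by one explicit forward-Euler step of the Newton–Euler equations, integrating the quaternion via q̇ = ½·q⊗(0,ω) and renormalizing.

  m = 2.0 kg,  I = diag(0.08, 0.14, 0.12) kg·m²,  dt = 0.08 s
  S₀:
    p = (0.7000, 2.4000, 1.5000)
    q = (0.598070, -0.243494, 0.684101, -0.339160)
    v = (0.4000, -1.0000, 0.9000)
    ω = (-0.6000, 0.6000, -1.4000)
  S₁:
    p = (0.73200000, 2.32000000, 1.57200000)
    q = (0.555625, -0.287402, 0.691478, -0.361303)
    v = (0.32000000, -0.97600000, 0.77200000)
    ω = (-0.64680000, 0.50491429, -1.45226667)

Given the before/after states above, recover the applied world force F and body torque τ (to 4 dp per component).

F = (-2.0000, 0.6000, -3.2000)
τ = (-0.0300, -0.2000, -0.1000)

rate change Δω = (-0.04680000, -0.09508571, -0.05226667)
I·α + gyro = (-0.0300, -0.2000, -0.1000)
velocity change Δv = (-0.08000000, 0.02400000, -0.12800000)
F = m·Δv/dt = (-2.0000, 0.6000, -3.2000)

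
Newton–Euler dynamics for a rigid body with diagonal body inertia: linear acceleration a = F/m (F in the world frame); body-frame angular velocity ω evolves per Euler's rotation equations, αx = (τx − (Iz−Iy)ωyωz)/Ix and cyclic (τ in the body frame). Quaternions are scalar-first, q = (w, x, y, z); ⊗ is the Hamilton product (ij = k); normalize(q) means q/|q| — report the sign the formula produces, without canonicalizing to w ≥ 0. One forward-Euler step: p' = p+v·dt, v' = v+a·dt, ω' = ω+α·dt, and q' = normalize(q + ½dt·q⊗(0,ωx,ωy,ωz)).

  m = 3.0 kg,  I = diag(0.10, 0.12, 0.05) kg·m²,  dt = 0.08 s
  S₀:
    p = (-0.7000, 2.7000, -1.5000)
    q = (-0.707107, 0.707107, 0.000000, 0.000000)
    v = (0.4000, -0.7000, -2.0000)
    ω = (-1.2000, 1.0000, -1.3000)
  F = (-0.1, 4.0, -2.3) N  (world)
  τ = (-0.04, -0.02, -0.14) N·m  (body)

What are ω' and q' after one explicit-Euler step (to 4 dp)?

ω' = (-1.3048, 0.9347, -1.4856)
q' = (-0.6710, 0.7386, 0.0085, 0.0648)

α = I⁻¹(τ − ω×Iω) = (-1.3100, -0.8167, -2.3200)
new body rate ω' = (-1.3048, 0.9347, -1.4856)
Hamilton product q⊗(0,ω) = (0.8485284, 0.8485284, 0.2121321, 1.6263461)
q' = normalize(q + ½dt·q⊗(0,ω)) = (-0.6710, 0.7386, 0.0085, 0.0648)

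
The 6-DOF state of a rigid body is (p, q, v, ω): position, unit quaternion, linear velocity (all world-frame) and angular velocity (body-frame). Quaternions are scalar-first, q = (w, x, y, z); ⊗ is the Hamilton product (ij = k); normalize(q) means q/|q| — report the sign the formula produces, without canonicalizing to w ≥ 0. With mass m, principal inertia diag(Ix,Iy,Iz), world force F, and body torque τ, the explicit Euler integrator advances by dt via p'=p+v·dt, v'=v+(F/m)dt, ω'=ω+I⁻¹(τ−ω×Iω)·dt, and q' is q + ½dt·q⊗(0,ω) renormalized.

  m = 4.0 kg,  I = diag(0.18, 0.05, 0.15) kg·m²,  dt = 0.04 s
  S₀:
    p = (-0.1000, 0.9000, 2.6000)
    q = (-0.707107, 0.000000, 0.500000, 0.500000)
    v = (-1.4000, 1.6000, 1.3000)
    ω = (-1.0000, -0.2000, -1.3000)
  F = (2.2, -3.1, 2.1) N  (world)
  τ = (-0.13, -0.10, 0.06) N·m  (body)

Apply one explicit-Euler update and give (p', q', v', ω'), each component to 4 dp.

precession coupling ω×(Iω) = (0.0260, 0.0390, -0.0260)
α = I⁻¹(τ − ω×Iω) = (-0.8667, -2.7800, 0.5733)
ω' = ω + α·dt = (-1.0347, -0.3112, -1.2771)
q⊗(0,ω) = (0.7500000, 0.1571070, -0.3585786, 1.4192391)
q' = normalize(q + ½dt·q⊗(0,ω)) = (-0.6917, 0.0031, 0.4926, 0.5281)
a = (0.5500, -0.7750, 0.5250)
p' = p + v·dt = (-0.1560, 0.9640, 2.6520)
v' = v + a·dt = (-1.3780, 1.5690, 1.3210)

p' = (-0.1560, 0.9640, 2.6520)
q' = (-0.6917, 0.0031, 0.4926, 0.5281)
v' = (-1.3780, 1.5690, 1.3210)
ω' = (-1.0347, -0.3112, -1.2771)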